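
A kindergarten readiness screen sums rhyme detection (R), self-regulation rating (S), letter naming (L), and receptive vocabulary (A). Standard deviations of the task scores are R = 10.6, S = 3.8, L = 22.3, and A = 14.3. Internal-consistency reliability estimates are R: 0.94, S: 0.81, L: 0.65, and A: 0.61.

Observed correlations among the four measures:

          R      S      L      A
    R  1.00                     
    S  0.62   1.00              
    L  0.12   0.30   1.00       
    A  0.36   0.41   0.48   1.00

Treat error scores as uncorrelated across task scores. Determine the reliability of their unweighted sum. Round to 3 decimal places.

Var(R+S+L+A) = 10.6² + 3.8² + 22.3² + 14.3² + 2·[10.6·3.8·0.62 + 10.6·22.3·0.12 + 10.6·14.3·0.36 + 3.8·22.3·0.30 + 3.8·14.3·0.41 + 22.3·14.3·0.48] = 828.58 + 617.353 = 1445.93.
With uncorrelated errors the cross-covariances are all true-score covariance, so they carry over unchanged; only the diagonal terms shrink to ρᵢσᵢ².
True-score variance = [10.6²·0.94 + 3.8²·0.81 + 22.3²·0.65 + 14.3²·0.61] + 617.353 = 565.292 + 617.353 = 1182.65.
Reliability = 1182.65 / 1445.93 = 0.818.

0.818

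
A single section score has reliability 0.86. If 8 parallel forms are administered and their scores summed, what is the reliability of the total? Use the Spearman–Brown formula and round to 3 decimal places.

ρ_k = kρ / (1 + (k−1)ρ) = 8·0.86 / (1 + 7·0.86) = 6.880 / 7.020 = 0.980.

0.980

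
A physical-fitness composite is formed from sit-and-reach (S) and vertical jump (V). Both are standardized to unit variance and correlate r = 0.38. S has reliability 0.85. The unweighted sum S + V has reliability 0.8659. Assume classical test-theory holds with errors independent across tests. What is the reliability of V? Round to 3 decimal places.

Var(S+V) = 2 + 2·0.38 = 2.760.
True-score variance = ρ_S + ρ_V + 2·0.38, so 0.8659 = (0.85 + ρ_V + 0.76) / 2.760.
ρ_V = 0.8659·2.760 − 0.85 − 0.76 = 0.780.

0.780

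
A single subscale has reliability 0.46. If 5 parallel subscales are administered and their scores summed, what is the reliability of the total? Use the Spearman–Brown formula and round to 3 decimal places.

0.810

ρ_k = kρ / (1 + (k−1)ρ) = 5·0.46 / (1 + 4·0.46) = 2.300 / 2.840 = 0.810.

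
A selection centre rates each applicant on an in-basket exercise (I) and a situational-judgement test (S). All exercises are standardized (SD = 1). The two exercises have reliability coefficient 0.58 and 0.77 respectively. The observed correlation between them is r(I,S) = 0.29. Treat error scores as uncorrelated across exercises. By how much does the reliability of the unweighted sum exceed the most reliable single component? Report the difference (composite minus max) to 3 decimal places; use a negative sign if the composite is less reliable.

Var(sum) = 2 + 0.58 = 2.58; true-score variance = 1.35 + 0.58 = 1.93; composite reliability = 0.7481.
Max component reliability = 0.7700.
Difference = 0.7481 − 0.7700 = -0.022.

-0.022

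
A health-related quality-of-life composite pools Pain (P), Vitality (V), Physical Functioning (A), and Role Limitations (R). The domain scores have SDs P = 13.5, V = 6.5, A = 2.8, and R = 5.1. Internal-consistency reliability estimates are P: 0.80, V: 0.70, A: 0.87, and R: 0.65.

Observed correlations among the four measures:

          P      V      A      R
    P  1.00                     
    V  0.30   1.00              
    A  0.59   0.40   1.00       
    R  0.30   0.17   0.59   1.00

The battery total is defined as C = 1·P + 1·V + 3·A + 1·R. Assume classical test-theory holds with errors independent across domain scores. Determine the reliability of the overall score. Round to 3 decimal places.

0.897

Var(C) = 13.5² + 6.5² + 3²·2.8² + 5.1² + 2·[13.5·6.5·0.30 + 3·13.5·2.8·0.59 + 13.5·5.1·0.30 + 3·6.5·2.8·0.40 + 6.5·5.1·0.17 + 3·2.8·5.1·0.59] = 321.07 + 333.274 = 654.344.
Under uncorrelated errors the observed covariances equal the true-score covariances, so only the own-variance terms attenuate.
True-score variance = [13.5²·0.80 + 6.5²·0.70 + 3²·2.8²·0.87 + 5.1²·0.65] + 333.274 = 253.669 + 333.274 = 586.943.
Reliability = 586.943 / 654.344 = 0.897.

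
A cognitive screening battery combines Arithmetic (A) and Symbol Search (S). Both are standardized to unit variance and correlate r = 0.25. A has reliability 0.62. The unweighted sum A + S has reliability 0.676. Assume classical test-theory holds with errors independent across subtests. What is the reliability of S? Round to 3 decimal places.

0.570

Var(A+S) = 2 + 2·0.25 = 2.500.
True-score variance = ρ_A + ρ_S + 2·0.25, so 0.676 = (0.62 + ρ_S + 0.50) / 2.500.
ρ_S = 0.676·2.500 − 0.62 − 0.50 = 0.570.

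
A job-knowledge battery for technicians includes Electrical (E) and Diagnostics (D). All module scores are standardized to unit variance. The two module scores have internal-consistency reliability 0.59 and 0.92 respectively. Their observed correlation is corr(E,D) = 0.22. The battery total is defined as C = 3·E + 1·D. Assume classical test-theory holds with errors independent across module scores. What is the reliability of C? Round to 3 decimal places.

Var(C) = 3² + 1 + 2·[3·0.22] = 10 + 1.32 = 11.32.
With uncorrelated errors the cross-covariances are all true-score covariance, so they carry over unchanged; only the diagonal terms shrink to ρᵢσᵢ².
True-score variance = [3²·0.59 + 0.92] + 1.32 = 6.23 + 1.32 = 7.55.
Reliability = 7.55 / 11.32 = 0.667.

0.667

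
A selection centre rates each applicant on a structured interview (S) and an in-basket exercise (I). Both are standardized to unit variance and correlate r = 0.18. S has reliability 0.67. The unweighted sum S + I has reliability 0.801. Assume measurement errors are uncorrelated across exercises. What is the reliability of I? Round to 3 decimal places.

0.860

Var(S+I) = 2 + 2·0.18 = 2.360.
True-score variance = ρ_S + ρ_I + 2·0.18, so 0.801 = (0.67 + ρ_I + 0.36) / 2.360.
ρ_I = 0.801·2.360 − 0.67 − 0.36 = 0.860.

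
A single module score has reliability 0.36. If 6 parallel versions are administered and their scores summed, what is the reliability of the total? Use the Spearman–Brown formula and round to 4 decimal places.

0.7714

ρ_k = kρ / (1 + (k−1)ρ) = 6·0.36 / (1 + 5·0.36) = 2.160 / 2.800 = 0.7714.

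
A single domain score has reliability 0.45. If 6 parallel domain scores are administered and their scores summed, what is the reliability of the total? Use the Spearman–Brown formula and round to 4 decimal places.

ρ_k = kρ / (1 + (k−1)ρ) = 6·0.45 / (1 + 5·0.45) = 2.700 / 3.250 = 0.8308.

0.8308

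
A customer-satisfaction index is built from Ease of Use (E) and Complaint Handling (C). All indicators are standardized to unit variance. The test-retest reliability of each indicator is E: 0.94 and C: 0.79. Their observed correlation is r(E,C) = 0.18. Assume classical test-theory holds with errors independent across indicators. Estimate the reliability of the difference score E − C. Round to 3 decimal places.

0.835

Var(E−C) = 1 + 1 − 2·0.18 = 2 − 0.36 = 1.64.
With uncorrelated errors the cross-covariances are all true-score covariance, so they carry over unchanged; only the diagonal terms shrink to ρᵢσᵢ².
True-score variance = [0.94 + 0.79] − 0.36 = 1.73 − 0.36 = 1.37.
Reliability = 1.37 / 1.64 = 0.835.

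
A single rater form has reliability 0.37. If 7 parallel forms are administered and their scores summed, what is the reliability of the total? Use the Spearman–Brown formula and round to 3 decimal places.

0.804

ρ_k = kρ / (1 + (k−1)ρ) = 7·0.37 / (1 + 6·0.37) = 2.590 / 3.220 = 0.804.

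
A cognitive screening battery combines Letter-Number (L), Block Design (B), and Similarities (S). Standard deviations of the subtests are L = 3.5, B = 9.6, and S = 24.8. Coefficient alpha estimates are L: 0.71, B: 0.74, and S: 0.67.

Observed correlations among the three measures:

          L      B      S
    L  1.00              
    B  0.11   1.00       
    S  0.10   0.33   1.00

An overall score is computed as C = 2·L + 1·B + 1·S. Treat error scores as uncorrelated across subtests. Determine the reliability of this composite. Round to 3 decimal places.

0.750

Var(C) = 2²·3.5² + 9.6² + 24.8² + 2·[2·3.5·9.6·0.11 + 2·3.5·24.8·0.10 + 9.6·24.8·0.33] = 756.2 + 206.637 = 962.837.
Because errors are independent across components, Cov(Tᵢ,Tⱼ) = Cov(Xᵢ,Xⱼ); the off-diagonal part of the true-score variance is the same as above.
True-score variance = [2²·3.5²·0.71 + 9.6²·0.74 + 24.8²·0.67] + 206.637 = 515.065 + 206.637 = 721.702.
Reliability = 721.702 / 962.837 = 0.750.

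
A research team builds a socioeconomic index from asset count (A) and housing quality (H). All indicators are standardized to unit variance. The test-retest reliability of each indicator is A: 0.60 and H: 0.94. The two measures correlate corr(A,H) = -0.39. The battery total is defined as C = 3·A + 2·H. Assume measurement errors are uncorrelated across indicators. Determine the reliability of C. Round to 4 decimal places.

0.5385

Var(C) = 3² + 2² + 2·[6·(-0.39)] = 13 − 4.68 = 8.32.
Under uncorrelated errors the observed covariances equal the true-score covariances, so only the own-variance terms attenuate.
True-score variance = [3²·0.60 + 2²·0.94] − 4.68 = 9.16 − 4.68 = 4.48.
Reliability = 4.48 / 8.32 = 0.5385.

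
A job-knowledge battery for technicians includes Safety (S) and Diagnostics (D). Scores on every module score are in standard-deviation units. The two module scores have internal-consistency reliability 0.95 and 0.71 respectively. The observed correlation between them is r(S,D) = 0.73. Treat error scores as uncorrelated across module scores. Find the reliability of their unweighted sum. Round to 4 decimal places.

0.9017

Var(S+D) = 2 + 2·[0.73] = 2 + 1.46 = 3.46.
Under uncorrelated errors the observed covariances equal the true-score covariances, so only the own-variance terms attenuate.
True-score variance = [0.95 + 0.71] + 1.46 = 1.66 + 1.46 = 3.12.
Reliability = 3.12 / 3.46 = 0.9017.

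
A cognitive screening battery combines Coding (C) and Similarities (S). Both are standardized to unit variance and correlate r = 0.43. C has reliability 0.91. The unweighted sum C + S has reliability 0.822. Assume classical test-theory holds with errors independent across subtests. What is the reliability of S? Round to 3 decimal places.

Var(C+S) = 2 + 2·0.43 = 2.860.
True-score variance = ρ_C + ρ_S + 2·0.43, so 0.822 = (0.91 + ρ_S + 0.86) / 2.860.
ρ_S = 0.822·2.860 − 0.91 − 0.86 = 0.581.

0.581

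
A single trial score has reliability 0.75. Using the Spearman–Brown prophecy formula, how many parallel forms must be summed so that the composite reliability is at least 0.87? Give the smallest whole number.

3

k ≥ ρ*(1−ρ₁)/(ρ₁(1−ρ*)) = 0.87·0.25 / (0.75·0.13) = 2.231.
Smallest integer k = 3.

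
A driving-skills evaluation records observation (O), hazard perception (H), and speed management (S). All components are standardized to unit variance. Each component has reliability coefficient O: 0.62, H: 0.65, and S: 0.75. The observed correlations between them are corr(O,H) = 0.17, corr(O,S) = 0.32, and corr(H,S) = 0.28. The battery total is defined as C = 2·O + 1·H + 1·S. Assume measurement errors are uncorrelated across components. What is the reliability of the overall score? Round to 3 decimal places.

Var(C) = 2² + 1 + 1 + 2·[2·0.17 + 2·0.32 + 0.28] = 6 + 2.52 = 8.52.
With uncorrelated errors the cross-covariances are all true-score covariance, so they carry over unchanged; only the diagonal terms shrink to ρᵢσᵢ².
True-score variance = [2²·0.62 + 0.65 + 0.75] + 2.52 = 3.88 + 2.52 = 6.4.
Reliability = 6.4 / 8.52 = 0.751.

0.751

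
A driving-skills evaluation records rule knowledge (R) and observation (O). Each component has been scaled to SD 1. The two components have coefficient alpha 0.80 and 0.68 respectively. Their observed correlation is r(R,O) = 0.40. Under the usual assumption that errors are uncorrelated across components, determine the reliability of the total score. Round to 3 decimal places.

Var(R+O) = 2 + 2·[0.40] = 2 + 0.8 = 2.8.
With uncorrelated errors the cross-covariances are all true-score covariance, so they carry over unchanged; only the diagonal terms shrink to ρᵢσᵢ².
True-score variance = [0.80 + 0.68] + 0.8 = 1.48 + 0.8 = 2.28.
Reliability = 2.28 / 2.8 = 0.814.

0.814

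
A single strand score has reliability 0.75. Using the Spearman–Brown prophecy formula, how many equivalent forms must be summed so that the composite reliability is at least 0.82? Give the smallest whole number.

k ≥ ρ*(1−ρ₁)/(ρ₁(1−ρ*)) = 0.82·0.25 / (0.75·0.18) = 1.519.
Smallest integer k = 2.

2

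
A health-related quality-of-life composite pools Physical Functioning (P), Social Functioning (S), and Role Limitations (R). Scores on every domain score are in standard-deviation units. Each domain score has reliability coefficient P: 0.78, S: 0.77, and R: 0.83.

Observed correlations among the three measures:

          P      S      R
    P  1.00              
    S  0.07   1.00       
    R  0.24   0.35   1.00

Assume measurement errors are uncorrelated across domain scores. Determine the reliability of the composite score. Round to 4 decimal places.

0.8565

Var(P+S+R) = 3 + 2·[0.07 + 0.24 + 0.35] = 3 + 1.32 = 4.32.
Under uncorrelated errors the observed covariances equal the true-score covariances, so only the own-variance terms attenuate.
True-score variance = [0.78 + 0.77 + 0.83] + 1.32 = 2.38 + 1.32 = 3.7.
Reliability = 3.7 / 4.32 = 0.8565.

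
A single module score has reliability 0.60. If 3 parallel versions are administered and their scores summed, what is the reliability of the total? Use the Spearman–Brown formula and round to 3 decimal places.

ρ_k = kρ / (1 + (k−1)ρ) = 3·0.60 / (1 + 2·0.60) = 1.800 / 2.200 = 0.818.

0.818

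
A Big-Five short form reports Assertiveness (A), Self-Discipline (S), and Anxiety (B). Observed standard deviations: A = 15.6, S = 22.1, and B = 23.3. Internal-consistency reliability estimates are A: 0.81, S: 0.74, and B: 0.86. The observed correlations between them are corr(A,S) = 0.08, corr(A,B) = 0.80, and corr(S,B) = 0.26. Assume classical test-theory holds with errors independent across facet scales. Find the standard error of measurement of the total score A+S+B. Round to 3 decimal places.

Var(total) = 1274.66 + 904.493 = 2179.15.
True-score variance = 1025.43 + 904.493 = 1929.92, so reliability = 0.8856.
Error variance = 2179.15 − 1929.92 = 249.23; SEM = √249.23 = 15.787.

15.787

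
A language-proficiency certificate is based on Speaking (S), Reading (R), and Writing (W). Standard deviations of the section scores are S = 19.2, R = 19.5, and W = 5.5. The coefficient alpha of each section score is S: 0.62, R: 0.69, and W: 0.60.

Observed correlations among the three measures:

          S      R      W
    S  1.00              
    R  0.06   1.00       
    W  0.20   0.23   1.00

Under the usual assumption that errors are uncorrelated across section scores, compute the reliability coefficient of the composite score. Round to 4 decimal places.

Var(S+R+W) = 19.2² + 19.5² + 5.5² + 2·[19.2·19.5·0.06 + 19.2·5.5·0.20 + 19.5·5.5·0.23] = 779.14 + 136.503 = 915.643.
Because errors are independent across components, Cov(Tᵢ,Tⱼ) = Cov(Xᵢ,Xⱼ); the off-diagonal part of the true-score variance is the same as above.
True-score variance = [19.2²·0.62 + 19.5²·0.69 + 5.5²·0.60] + 136.503 = 509.079 + 136.503 = 645.582.
Reliability = 645.582 / 915.643 = 0.7051.

0.7051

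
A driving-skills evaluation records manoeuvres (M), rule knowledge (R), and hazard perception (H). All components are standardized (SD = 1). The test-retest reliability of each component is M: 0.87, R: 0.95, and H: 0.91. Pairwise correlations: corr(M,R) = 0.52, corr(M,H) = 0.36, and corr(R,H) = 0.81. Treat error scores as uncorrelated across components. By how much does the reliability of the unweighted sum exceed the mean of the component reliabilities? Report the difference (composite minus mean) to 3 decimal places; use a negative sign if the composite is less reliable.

0.048

Var(sum) = 3 + 3.38 = 6.38; true-score variance = 2.73 + 3.38 = 6.11; composite reliability = 0.9577.
Mean component reliability = 0.9100.
Difference = 0.9577 − 0.9100 = 0.048.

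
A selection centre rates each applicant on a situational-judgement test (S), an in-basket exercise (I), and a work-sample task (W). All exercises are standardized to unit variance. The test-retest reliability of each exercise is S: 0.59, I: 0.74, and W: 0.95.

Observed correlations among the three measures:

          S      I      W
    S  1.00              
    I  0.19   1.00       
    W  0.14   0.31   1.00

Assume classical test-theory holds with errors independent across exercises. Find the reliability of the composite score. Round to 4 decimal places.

0.8318

Var(S+I+W) = 3 + 2·[0.19 + 0.14 + 0.31] = 3 + 1.28 = 4.28.
Because errors are independent across components, Cov(Tᵢ,Tⱼ) = Cov(Xᵢ,Xⱼ); the off-diagonal part of the true-score variance is the same as above.
True-score variance = [0.59 + 0.74 + 0.95] + 1.28 = 2.28 + 1.28 = 3.56.
Reliability = 3.56 / 4.28 = 0.8318.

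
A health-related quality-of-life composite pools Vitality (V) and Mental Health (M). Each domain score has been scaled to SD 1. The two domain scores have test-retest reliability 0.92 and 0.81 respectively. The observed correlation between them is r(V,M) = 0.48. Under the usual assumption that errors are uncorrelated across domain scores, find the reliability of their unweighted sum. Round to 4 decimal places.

0.9088

Var(V+M) = 2 + 2·[0.48] = 2 + 0.96 = 2.96.
With uncorrelated errors the cross-covariances are all true-score covariance, so they carry over unchanged; only the diagonal terms shrink to ρᵢσᵢ².
True-score variance = [0.92 + 0.81] + 0.96 = 1.73 + 0.96 = 2.69.
Reliability = 2.69 / 2.96 = 0.9088.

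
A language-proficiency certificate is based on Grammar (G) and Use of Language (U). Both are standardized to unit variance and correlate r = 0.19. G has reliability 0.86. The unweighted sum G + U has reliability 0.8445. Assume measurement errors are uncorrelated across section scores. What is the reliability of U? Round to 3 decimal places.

Var(G+U) = 2 + 2·0.19 = 2.380.
True-score variance = ρ_G + ρ_U + 2·0.19, so 0.8445 = (0.86 + ρ_U + 0.38) / 2.380.
ρ_U = 0.8445·2.380 − 0.86 − 0.38 = 0.770.

0.770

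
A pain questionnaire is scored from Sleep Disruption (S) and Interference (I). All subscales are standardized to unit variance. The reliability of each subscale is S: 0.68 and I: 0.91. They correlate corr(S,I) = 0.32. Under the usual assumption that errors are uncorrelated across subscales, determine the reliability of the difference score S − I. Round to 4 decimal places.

Var(S−I) = 1 + 1 − 2·0.32 = 2 − 0.64 = 1.36.
With uncorrelated errors the cross-covariances are all true-score covariance, so they carry over unchanged; only the diagonal terms shrink to ρᵢσᵢ².
True-score variance = [0.68 + 0.91] − 0.64 = 1.59 − 0.64 = 0.95.
Reliability = 0.95 / 1.36 = 0.6985.

0.6985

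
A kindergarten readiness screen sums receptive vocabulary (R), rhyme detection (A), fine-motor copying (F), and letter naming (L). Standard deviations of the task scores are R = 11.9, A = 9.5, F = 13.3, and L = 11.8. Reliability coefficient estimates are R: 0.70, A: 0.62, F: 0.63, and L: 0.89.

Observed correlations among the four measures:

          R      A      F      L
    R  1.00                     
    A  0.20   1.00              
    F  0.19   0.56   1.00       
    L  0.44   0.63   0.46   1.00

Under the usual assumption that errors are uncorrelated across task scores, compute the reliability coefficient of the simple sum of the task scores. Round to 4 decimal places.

0.8692

Var(R+A+F+L) = 11.9² + 9.5² + 13.3² + 11.8² + 2·[11.9·9.5·0.20 + 11.9·13.3·0.19 + 11.9·11.8·0.44 + 9.5·13.3·0.56 + 9.5·11.8·0.63 + 13.3·11.8·0.46] = 547.99 + 656.075 = 1204.07.
Because errors are independent across components, Cov(Tᵢ,Tⱼ) = Cov(Xᵢ,Xⱼ); the off-diagonal part of the true-score variance is the same as above.
True-score variance = [11.9²·0.70 + 9.5²·0.62 + 13.3²·0.63 + 11.8²·0.89] + 656.075 = 390.446 + 656.075 = 1046.52.
Reliability = 1046.52 / 1204.07 = 0.8692.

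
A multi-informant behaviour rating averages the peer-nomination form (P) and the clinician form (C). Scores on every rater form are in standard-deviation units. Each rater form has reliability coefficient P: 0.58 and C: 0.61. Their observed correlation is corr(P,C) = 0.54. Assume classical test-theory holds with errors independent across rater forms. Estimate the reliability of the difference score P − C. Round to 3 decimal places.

Var(P−C) = 1 + 1 − 2·0.54 = 2 − 1.08 = 0.92.
Under uncorrelated errors the observed covariances equal the true-score covariances, so only the own-variance terms attenuate.
True-score variance = [0.58 + 0.61] − 1.08 = 1.19 − 1.08 = 0.11.
Reliability = 0.11 / 0.92 = 0.120.

0.120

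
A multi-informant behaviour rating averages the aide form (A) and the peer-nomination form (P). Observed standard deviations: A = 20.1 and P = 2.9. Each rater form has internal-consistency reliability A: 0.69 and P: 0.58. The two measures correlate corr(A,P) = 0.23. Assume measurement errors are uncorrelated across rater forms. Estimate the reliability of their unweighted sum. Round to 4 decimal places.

0.7068

Var(A+P) = 20.1² + 2.9² + 2·[20.1·2.9·0.23] = 412.42 + 26.8134 = 439.233.
Under uncorrelated errors the observed covariances equal the true-score covariances, so only the own-variance terms attenuate.
True-score variance = [20.1²·0.69 + 2.9²·0.58] + 26.8134 = 283.645 + 26.8134 = 310.458.
Reliability = 310.458 / 439.233 = 0.7068.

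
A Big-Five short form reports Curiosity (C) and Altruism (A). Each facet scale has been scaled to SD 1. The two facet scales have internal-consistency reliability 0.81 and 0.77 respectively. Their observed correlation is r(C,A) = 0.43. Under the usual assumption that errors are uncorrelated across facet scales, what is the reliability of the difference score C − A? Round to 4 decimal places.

0.6316

Var(C−A) = 1 + 1 − 2·0.43 = 2 − 0.86 = 1.14.
With uncorrelated errors the cross-covariances are all true-score covariance, so they carry over unchanged; only the diagonal terms shrink to ρᵢσᵢ².
True-score variance = [0.81 + 0.77] − 0.86 = 1.58 − 0.86 = 0.72.
Reliability = 0.72 / 1.14 = 0.6316.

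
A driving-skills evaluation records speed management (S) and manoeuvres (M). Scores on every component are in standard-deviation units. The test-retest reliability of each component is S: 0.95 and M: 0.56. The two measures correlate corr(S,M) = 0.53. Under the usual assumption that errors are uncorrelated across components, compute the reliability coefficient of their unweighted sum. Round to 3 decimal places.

0.840

Var(S+M) = 2 + 2·[0.53] = 2 + 1.06 = 3.06.
Under uncorrelated errors the observed covariances equal the true-score covariances, so only the own-variance terms attenuate.
True-score variance = [0.95 + 0.56] + 1.06 = 1.51 + 1.06 = 2.57.
Reliability = 2.57 / 3.06 = 0.840.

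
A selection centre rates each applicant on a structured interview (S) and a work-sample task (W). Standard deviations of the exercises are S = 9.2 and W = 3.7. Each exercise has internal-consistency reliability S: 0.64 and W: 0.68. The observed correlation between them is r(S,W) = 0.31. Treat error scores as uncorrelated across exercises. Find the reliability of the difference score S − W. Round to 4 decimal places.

0.5487

Var(S−W) = 9.2² + 3.7² − 2·9.2·3.7·0.31 = 98.33 − 21.1048 = 77.2252.
Because errors are independent across components, Cov(Tᵢ,Tⱼ) = Cov(Xᵢ,Xⱼ); the off-diagonal part of the true-score variance is the same as above.
True-score variance = [9.2²·0.64 + 3.7²·0.68] − 21.1048 = 63.4788 − 21.1048 = 42.374.
Reliability = 42.374 / 77.2252 = 0.5487.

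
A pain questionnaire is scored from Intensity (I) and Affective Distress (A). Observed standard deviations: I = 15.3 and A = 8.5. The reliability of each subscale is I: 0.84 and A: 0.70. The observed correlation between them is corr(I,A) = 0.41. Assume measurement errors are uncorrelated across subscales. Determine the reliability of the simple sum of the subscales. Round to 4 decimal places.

Var(I+A) = 15.3² + 8.5² + 2·[15.3·8.5·0.41] = 306.34 + 106.641 = 412.981.
With uncorrelated errors the cross-covariances are all true-score covariance, so they carry over unchanged; only the diagonal terms shrink to ρᵢσᵢ².
True-score variance = [15.3²·0.84 + 8.5²·0.70] + 106.641 = 247.211 + 106.641 = 353.852.
Reliability = 353.852 / 412.981 = 0.8568.

0.8568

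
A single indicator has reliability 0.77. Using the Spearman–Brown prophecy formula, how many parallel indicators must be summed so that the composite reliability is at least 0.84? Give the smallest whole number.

2

k ≥ ρ*(1−ρ₁)/(ρ₁(1−ρ*)) = 0.84·0.23 / (0.77·0.16) = 1.568.
Smallest integer k = 2.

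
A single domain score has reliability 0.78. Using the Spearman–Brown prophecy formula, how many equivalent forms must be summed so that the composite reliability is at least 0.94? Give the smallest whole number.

5

k ≥ ρ*(1−ρ₁)/(ρ₁(1−ρ*)) = 0.94·0.22 / (0.78·0.06) = 4.419.
Smallest integer k = 5.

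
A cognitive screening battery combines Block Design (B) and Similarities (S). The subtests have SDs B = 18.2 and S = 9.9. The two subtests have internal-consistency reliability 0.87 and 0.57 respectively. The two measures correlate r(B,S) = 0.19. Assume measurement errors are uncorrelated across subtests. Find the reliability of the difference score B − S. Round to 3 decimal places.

Var(B−S) = 18.2² + 9.9² − 2·18.2·9.9·0.19 = 429.25 − 68.4684 = 360.782.
Under uncorrelated errors the observed covariances equal the true-score covariances, so only the own-variance terms attenuate.
True-score variance = [18.2²·0.87 + 9.9²·0.57] − 68.4684 = 344.044 − 68.4684 = 275.576.
Reliability = 275.576 / 360.782 = 0.764.

0.764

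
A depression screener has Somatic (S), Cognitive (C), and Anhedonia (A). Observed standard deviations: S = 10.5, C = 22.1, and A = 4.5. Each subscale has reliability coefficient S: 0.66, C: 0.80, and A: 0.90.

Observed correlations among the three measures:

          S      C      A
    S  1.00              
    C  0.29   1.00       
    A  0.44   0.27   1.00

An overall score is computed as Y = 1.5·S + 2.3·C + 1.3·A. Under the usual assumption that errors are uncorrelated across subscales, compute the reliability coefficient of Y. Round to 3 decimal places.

0.831

Var(Y) = 1.5²·10.5² + 2.3²·22.1² + 1.3²·4.5² + 2·[3.45·10.5·22.1·0.29 + 1.95·10.5·4.5·0.44 + 2.99·22.1·4.5·0.27] = 2865.97 + 705.985 = 3571.96.
With uncorrelated errors the cross-covariances are all true-score covariance, so they carry over unchanged; only the diagonal terms shrink to ρᵢσᵢ².
True-score variance = [1.5²·10.5²·0.66 + 2.3²·22.1²·0.80 + 1.3²·4.5²·0.90] + 705.985 = 2261.47 + 705.985 = 2967.46.
Reliability = 2967.46 / 3571.96 = 0.831.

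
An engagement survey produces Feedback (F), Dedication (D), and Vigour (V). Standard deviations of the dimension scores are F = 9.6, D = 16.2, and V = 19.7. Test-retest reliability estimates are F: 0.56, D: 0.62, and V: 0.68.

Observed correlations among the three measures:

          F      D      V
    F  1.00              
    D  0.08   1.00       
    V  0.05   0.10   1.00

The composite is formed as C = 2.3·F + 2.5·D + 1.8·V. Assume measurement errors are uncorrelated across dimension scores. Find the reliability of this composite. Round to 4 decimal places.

0.6815

Var(C) = 2.3²·9.6² + 2.5²·16.2² + 1.8²·19.7² + 2·[5.75·9.6·16.2·0.08 + 4.14·9.6·19.7·0.05 + 4.5·16.2·19.7·0.10] = 3385.19 + 508.6 = 3893.79.
With uncorrelated errors the cross-covariances are all true-score covariance, so they carry over unchanged; only the diagonal terms shrink to ρᵢσᵢ².
True-score variance = [2.3²·9.6²·0.56 + 2.5²·16.2²·0.62 + 1.8²·19.7²·0.68] + 508.6 = 2145.01 + 508.6 = 2653.61.
Reliability = 2653.61 / 3893.79 = 0.6815.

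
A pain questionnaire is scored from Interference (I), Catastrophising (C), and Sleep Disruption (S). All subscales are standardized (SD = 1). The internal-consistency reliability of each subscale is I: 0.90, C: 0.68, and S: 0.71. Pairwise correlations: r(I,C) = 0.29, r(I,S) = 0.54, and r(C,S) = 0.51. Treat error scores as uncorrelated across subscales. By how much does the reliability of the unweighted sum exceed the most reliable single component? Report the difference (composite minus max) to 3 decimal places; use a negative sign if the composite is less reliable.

Var(sum) = 3 + 2.68 = 5.68; true-score variance = 2.29 + 2.68 = 4.97; composite reliability = 0.8750.
Max component reliability = 0.9000.
Difference = 0.8750 − 0.9000 = -0.025.

-0.025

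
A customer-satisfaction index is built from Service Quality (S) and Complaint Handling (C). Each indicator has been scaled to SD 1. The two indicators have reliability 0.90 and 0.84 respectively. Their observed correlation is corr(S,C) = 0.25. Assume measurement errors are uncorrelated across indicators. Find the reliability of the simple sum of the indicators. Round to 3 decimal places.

0.896

Var(S+C) = 2 + 2·[0.25] = 2 + 0.5 = 2.5.
Because errors are independent across components, Cov(Tᵢ,Tⱼ) = Cov(Xᵢ,Xⱼ); the off-diagonal part of the true-score variance is the same as above.
True-score variance = [0.90 + 0.84] + 0.5 = 1.74 + 0.5 = 2.24.
Reliability = 2.24 / 2.5 = 0.896.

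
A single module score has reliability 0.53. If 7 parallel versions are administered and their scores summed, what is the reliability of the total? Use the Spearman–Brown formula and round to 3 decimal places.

ρ_k = kρ / (1 + (k−1)ρ) = 7·0.53 / (1 + 6·0.53) = 3.710 / 4.180 = 0.888.

0.888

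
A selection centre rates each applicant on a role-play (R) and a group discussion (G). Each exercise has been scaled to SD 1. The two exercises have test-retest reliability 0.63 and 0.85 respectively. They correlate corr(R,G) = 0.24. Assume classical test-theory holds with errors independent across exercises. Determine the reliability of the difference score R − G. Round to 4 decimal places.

Var(R−G) = 1 + 1 − 2·0.24 = 2 − 0.48 = 1.52.
With uncorrelated errors the cross-covariances are all true-score covariance, so they carry over unchanged; only the diagonal terms shrink to ρᵢσᵢ².
True-score variance = [0.63 + 0.85] − 0.48 = 1.48 − 0.48 = 1.
Reliability = 1 / 1.52 = 0.6579.

0.6579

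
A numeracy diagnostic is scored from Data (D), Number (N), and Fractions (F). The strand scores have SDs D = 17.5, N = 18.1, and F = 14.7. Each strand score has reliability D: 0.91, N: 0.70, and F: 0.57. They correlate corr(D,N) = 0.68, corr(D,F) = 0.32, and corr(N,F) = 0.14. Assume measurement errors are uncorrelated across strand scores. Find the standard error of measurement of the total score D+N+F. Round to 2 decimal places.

14.79

Var(total) = 849.95 + 669.92 = 1519.87.
True-score variance = 631.186 + 669.92 = 1301.11, so reliability = 0.8561.
Error variance = 1519.87 − 1301.11 = 218.764; SEM = √218.764 = 14.79.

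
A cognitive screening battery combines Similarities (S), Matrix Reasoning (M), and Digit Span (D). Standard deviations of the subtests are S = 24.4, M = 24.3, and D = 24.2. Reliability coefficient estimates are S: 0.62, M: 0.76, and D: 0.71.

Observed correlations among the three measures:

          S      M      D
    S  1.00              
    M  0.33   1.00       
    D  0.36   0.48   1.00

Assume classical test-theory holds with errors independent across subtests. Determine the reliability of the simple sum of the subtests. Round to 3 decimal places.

Var(S+M+D) = 24.4² + 24.3² + 24.2² + 2·[24.4·24.3·0.33 + 24.4·24.2·0.36 + 24.3·24.2·0.48] = 1771.49 + 1381.01 = 3152.5.
Because errors are independent across components, Cov(Tᵢ,Tⱼ) = Cov(Xᵢ,Xⱼ); the off-diagonal part of the true-score variance is the same as above.
True-score variance = [24.4²·0.62 + 24.3²·0.76 + 24.2²·0.71] + 1381.01 = 1233.7 + 1381.01 = 2614.71.
Reliability = 2614.71 / 3152.5 = 0.829.

0.829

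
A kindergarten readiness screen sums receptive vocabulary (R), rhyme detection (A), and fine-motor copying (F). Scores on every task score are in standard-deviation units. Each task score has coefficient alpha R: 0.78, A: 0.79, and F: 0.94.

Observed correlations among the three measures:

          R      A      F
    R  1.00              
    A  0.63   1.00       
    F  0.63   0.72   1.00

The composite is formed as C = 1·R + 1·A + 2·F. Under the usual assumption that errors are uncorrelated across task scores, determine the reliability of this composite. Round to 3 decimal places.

0.947

Var(C) = 1 + 1 + 2² + 2·[0.63 + 2·0.63 + 2·0.72] = 6 + 6.66 = 12.66.
Because errors are independent across components, Cov(Tᵢ,Tⱼ) = Cov(Xᵢ,Xⱼ); the off-diagonal part of the true-score variance is the same as above.
True-score variance = [0.78 + 0.79 + 2²·0.94] + 6.66 = 5.33 + 6.66 = 11.99.
Reliability = 11.99 / 12.66 = 0.947.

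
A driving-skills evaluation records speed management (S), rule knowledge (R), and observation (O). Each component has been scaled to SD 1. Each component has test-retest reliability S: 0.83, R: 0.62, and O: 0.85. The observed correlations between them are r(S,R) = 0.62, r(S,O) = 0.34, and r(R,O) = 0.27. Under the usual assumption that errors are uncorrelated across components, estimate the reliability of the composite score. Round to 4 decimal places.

Var(S+R+O) = 3 + 2·[0.62 + 0.34 + 0.27] = 3 + 2.46 = 5.46.
With uncorrelated errors the cross-covariances are all true-score covariance, so they carry over unchanged; only the diagonal terms shrink to ρᵢσᵢ².
True-score variance = [0.83 + 0.62 + 0.85] + 2.46 = 2.3 + 2.46 = 4.76.
Reliability = 4.76 / 5.46 = 0.8718.

0.8718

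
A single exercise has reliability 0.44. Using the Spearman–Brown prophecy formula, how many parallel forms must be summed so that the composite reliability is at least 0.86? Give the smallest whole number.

k ≥ ρ*(1−ρ₁)/(ρ₁(1−ρ*)) = 0.86·0.56 / (0.44·0.14) = 7.818.
Smallest integer k = 8.

8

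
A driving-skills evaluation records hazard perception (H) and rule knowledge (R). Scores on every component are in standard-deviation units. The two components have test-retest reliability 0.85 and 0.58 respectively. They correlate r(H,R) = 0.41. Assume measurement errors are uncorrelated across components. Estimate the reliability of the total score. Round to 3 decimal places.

Var(H+R) = 2 + 2·[0.41] = 2 + 0.82 = 2.82.
Because errors are independent across components, Cov(Tᵢ,Tⱼ) = Cov(Xᵢ,Xⱼ); the off-diagonal part of the true-score variance is the same as above.
True-score variance = [0.85 + 0.58] + 0.82 = 1.43 + 0.82 = 2.25.
Reliability = 2.25 / 2.82 = 0.798.

0.798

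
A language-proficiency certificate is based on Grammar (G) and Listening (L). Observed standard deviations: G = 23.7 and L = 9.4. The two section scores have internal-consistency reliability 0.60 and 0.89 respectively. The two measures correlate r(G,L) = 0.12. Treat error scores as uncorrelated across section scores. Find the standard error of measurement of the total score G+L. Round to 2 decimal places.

Var(total) = 650.05 + 53.4672 = 703.517.
True-score variance = 415.654 + 53.4672 = 469.122, so reliability = 0.6668.
Error variance = 703.517 − 469.122 = 234.396; SEM = √234.396 = 15.31.

15.31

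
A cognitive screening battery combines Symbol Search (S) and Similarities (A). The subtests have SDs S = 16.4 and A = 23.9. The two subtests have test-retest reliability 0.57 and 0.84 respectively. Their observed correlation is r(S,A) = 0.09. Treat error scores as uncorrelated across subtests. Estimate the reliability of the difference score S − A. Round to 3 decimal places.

Var(S−A) = 16.4² + 23.9² − 2·16.4·23.9·0.09 = 840.17 − 70.5528 = 769.617.
Under uncorrelated errors the observed covariances equal the true-score covariances, so only the own-variance terms attenuate.
True-score variance = [16.4²·0.57 + 23.9²·0.84] − 70.5528 = 633.124 − 70.5528 = 562.571.
Reliability = 562.571 / 769.617 = 0.731.

0.731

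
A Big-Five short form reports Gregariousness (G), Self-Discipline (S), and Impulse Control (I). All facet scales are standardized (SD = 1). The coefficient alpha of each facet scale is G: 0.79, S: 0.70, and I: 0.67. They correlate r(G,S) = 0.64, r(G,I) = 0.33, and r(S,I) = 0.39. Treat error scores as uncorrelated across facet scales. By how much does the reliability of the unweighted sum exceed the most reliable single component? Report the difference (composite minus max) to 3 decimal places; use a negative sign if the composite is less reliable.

0.063

Var(sum) = 3 + 2.72 = 5.72; true-score variance = 2.16 + 2.72 = 4.88; composite reliability = 0.8531.
Max component reliability = 0.7900.
Difference = 0.8531 − 0.7900 = 0.063.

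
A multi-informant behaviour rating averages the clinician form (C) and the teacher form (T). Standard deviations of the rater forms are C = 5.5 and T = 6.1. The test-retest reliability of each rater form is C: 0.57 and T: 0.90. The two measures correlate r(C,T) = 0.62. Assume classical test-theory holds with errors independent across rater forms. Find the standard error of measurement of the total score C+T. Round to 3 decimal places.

4.090

Var(total) = 67.46 + 41.602 = 109.062.
True-score variance = 50.7315 + 41.602 = 92.3335, so reliability = 0.8466.
Error variance = 109.062 − 92.3335 = 16.7285; SEM = √16.7285 = 4.090.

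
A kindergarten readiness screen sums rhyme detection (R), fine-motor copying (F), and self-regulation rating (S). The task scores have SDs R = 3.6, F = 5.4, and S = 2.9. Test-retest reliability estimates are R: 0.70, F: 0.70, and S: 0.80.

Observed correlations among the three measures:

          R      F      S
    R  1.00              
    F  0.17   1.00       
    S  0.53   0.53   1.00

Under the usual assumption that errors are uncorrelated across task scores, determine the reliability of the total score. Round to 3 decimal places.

0.831

Var(R+F+S) = 3.6² + 5.4² + 2.9² + 2·[3.6·5.4·0.17 + 3.6·2.9·0.53 + 5.4·2.9·0.53] = 50.53 + 34.2756 = 84.8056.
Because errors are independent across components, Cov(Tᵢ,Tⱼ) = Cov(Xᵢ,Xⱼ); the off-diagonal part of the true-score variance is the same as above.
True-score variance = [3.6²·0.70 + 5.4²·0.70 + 2.9²·0.80] + 34.2756 = 36.212 + 34.2756 = 70.4876.
Reliability = 70.4876 / 84.8056 = 0.831.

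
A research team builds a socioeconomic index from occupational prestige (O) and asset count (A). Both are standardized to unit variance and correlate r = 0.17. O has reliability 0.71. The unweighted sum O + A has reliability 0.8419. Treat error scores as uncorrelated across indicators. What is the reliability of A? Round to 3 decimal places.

Var(O+A) = 2 + 2·0.17 = 2.340.
True-score variance = ρ_O + ρ_A + 2·0.17, so 0.8419 = (0.71 + ρ_A + 0.34) / 2.340.
ρ_A = 0.8419·2.340 − 0.71 − 0.34 = 0.920.

0.920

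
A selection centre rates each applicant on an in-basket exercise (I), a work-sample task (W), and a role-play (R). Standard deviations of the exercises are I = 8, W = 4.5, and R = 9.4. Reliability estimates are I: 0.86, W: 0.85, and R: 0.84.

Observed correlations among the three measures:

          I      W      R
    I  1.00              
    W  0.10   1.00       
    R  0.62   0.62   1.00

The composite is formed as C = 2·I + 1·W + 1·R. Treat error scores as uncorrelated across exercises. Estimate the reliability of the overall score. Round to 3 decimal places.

0.914

Var(C) = 2²·8² + 4.5² + 9.4² + 2·[2·8·4.5·0.10 + 2·8·9.4·0.62 + 4.5·9.4·0.62] = 364.61 + 253.348 = 617.958.
Because errors are independent across components, Cov(Tᵢ,Tⱼ) = Cov(Xᵢ,Xⱼ); the off-diagonal part of the true-score variance is the same as above.
True-score variance = [2²·8²·0.86 + 4.5²·0.85 + 9.4²·0.84] + 253.348 = 311.595 + 253.348 = 564.943.
Reliability = 564.943 / 617.958 = 0.914.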